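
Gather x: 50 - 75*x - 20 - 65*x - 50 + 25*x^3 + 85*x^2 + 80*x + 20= 25*x^3 + 85*x^2 - 60*x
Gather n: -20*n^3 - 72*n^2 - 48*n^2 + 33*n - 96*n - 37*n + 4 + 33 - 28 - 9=-20*n^3 - 120*n^2 - 100*n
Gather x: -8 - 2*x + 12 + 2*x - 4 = 0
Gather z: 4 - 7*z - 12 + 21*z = 14*z - 8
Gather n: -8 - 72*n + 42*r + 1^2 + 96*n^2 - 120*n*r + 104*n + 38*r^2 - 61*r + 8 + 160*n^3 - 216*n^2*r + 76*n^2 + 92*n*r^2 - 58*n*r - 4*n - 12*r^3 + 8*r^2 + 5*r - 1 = 160*n^3 + n^2*(172 - 216*r) + n*(92*r^2 - 178*r + 28) - 12*r^3 + 46*r^2 - 14*r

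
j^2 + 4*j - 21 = (j - 3)*(j + 7)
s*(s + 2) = s^2 + 2*s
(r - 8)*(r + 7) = r^2 - r - 56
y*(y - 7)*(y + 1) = y^3 - 6*y^2 - 7*y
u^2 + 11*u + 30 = (u + 5)*(u + 6)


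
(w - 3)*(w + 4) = w^2 + w - 12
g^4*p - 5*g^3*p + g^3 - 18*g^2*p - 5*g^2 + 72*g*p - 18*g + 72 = (g - 6)*(g - 3)*(g + 4)*(g*p + 1)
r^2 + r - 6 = (r - 2)*(r + 3)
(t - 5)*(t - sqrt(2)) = t^2 - 5*t - sqrt(2)*t + 5*sqrt(2)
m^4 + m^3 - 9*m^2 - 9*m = m*(m - 3)*(m + 1)*(m + 3)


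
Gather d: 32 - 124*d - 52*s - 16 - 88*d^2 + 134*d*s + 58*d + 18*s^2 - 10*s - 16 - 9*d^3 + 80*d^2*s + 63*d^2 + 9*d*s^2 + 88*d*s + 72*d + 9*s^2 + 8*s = -9*d^3 + d^2*(80*s - 25) + d*(9*s^2 + 222*s + 6) + 27*s^2 - 54*s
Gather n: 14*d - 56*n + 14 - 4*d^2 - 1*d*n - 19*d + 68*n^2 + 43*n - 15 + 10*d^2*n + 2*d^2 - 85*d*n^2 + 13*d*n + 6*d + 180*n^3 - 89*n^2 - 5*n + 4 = -2*d^2 + d + 180*n^3 + n^2*(-85*d - 21) + n*(10*d^2 + 12*d - 18) + 3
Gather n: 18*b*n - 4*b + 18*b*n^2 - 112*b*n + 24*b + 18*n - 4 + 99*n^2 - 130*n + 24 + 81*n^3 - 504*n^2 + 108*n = 20*b + 81*n^3 + n^2*(18*b - 405) + n*(-94*b - 4) + 20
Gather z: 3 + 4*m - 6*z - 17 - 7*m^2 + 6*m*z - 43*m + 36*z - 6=-7*m^2 - 39*m + z*(6*m + 30) - 20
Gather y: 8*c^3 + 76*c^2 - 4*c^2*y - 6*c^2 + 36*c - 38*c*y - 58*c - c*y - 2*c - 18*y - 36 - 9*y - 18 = 8*c^3 + 70*c^2 - 24*c + y*(-4*c^2 - 39*c - 27) - 54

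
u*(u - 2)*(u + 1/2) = u^3 - 3*u^2/2 - u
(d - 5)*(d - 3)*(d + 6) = d^3 - 2*d^2 - 33*d + 90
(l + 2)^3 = l^3 + 6*l^2 + 12*l + 8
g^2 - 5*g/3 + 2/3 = (g - 1)*(g - 2/3)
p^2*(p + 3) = p^3 + 3*p^2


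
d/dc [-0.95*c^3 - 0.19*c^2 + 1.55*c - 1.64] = -2.85*c^2 - 0.38*c + 1.55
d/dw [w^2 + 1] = 2*w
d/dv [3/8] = 0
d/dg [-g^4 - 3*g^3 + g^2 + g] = -4*g^3 - 9*g^2 + 2*g + 1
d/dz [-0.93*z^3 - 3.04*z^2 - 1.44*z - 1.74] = -2.79*z^2 - 6.08*z - 1.44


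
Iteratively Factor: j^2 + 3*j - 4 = (j + 4)*(j - 1)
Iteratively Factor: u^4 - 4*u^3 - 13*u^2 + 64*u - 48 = (u + 4)*(u^3 - 8*u^2 + 19*u - 12) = (u - 3)*(u + 4)*(u^2 - 5*u + 4) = (u - 3)*(u - 1)*(u + 4)*(u - 4)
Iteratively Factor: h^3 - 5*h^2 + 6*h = (h)*(h^2 - 5*h + 6) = h*(h - 2)*(h - 3)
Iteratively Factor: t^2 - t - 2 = (t - 2)*(t + 1)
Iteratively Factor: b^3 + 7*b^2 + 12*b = (b + 3)*(b^2 + 4*b) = (b + 3)*(b + 4)*(b)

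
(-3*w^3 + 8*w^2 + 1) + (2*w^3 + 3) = -w^3 + 8*w^2 + 4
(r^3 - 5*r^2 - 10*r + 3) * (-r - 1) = -r^4 + 4*r^3 + 15*r^2 + 7*r - 3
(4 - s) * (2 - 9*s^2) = 9*s^3 - 36*s^2 - 2*s + 8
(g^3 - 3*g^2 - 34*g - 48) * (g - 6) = g^4 - 9*g^3 - 16*g^2 + 156*g + 288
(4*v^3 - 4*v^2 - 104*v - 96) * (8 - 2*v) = -8*v^4 + 40*v^3 + 176*v^2 - 640*v - 768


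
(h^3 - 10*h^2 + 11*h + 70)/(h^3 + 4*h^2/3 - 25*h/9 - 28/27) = 27*(h^3 - 10*h^2 + 11*h + 70)/(27*h^3 + 36*h^2 - 75*h - 28)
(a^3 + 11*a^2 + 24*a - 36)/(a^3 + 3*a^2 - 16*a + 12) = (a + 6)/(a - 2)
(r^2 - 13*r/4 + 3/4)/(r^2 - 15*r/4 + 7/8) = 2*(r - 3)/(2*r - 7)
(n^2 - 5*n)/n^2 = (n - 5)/n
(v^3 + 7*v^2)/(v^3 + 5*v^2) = (v + 7)/(v + 5)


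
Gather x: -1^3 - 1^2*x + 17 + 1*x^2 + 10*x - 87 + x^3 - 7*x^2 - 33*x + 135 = x^3 - 6*x^2 - 24*x + 64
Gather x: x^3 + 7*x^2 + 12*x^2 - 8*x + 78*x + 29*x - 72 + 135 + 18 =x^3 + 19*x^2 + 99*x + 81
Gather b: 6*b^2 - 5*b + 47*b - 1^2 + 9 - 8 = 6*b^2 + 42*b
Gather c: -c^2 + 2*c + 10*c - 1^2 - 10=-c^2 + 12*c - 11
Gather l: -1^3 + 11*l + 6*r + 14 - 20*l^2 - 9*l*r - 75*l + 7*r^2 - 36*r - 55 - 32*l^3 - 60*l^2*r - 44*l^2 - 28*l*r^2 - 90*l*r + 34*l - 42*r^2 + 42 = -32*l^3 + l^2*(-60*r - 64) + l*(-28*r^2 - 99*r - 30) - 35*r^2 - 30*r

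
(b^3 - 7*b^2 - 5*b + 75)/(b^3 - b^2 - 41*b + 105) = (b^2 - 2*b - 15)/(b^2 + 4*b - 21)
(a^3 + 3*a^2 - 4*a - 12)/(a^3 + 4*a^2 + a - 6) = (a - 2)/(a - 1)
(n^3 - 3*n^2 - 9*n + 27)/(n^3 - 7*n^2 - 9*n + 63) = (n - 3)/(n - 7)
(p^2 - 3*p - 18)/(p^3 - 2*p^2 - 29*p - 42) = (p - 6)/(p^2 - 5*p - 14)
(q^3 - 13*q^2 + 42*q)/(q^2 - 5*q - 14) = q*(q - 6)/(q + 2)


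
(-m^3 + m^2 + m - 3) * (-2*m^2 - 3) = 2*m^5 - 2*m^4 + m^3 + 3*m^2 - 3*m + 9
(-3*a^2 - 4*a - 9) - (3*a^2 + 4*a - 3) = -6*a^2 - 8*a - 6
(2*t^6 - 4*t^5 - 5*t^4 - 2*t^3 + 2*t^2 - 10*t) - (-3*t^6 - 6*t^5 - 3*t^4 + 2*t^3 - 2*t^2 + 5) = 5*t^6 + 2*t^5 - 2*t^4 - 4*t^3 + 4*t^2 - 10*t - 5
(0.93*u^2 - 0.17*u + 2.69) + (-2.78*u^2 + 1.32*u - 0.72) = -1.85*u^2 + 1.15*u + 1.97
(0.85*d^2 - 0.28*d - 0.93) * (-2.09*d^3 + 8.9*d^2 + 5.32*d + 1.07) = -1.7765*d^5 + 8.1502*d^4 + 3.9737*d^3 - 8.8571*d^2 - 5.2472*d - 0.9951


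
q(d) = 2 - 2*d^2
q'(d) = -4*d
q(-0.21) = 1.91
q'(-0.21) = 0.84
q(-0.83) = 0.62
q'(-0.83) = 3.32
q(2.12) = -6.99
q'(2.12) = -8.48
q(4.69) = -41.99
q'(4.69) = -18.76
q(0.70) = 1.02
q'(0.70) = -2.80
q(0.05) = 2.00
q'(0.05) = -0.20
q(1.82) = -4.62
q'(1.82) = -7.28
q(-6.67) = -86.98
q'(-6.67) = 26.68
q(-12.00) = -286.00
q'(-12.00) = 48.00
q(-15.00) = -448.00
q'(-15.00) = 60.00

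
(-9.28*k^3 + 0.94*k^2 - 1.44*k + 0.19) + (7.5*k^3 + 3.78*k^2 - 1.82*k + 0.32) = -1.78*k^3 + 4.72*k^2 - 3.26*k + 0.51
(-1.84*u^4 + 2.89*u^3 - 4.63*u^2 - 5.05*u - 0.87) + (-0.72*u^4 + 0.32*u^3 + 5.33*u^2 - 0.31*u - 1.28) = -2.56*u^4 + 3.21*u^3 + 0.7*u^2 - 5.36*u - 2.15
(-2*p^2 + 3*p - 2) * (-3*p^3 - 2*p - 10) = 6*p^5 - 9*p^4 + 10*p^3 + 14*p^2 - 26*p + 20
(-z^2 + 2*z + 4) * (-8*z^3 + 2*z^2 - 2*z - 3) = 8*z^5 - 18*z^4 - 26*z^3 + 7*z^2 - 14*z - 12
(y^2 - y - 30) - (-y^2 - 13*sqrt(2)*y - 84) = 2*y^2 - y + 13*sqrt(2)*y + 54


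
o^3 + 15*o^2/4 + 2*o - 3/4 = (o - 1/4)*(o + 1)*(o + 3)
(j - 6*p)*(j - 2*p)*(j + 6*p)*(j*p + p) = j^4*p - 2*j^3*p^2 + j^3*p - 36*j^2*p^3 - 2*j^2*p^2 + 72*j*p^4 - 36*j*p^3 + 72*p^4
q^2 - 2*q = q*(q - 2)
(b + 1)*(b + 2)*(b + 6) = b^3 + 9*b^2 + 20*b + 12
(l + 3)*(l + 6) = l^2 + 9*l + 18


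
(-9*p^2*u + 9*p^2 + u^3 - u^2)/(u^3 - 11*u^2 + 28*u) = (-9*p^2*u + 9*p^2 + u^3 - u^2)/(u*(u^2 - 11*u + 28))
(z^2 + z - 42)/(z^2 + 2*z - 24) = (z^2 + z - 42)/(z^2 + 2*z - 24)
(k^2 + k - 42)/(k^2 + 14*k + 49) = (k - 6)/(k + 7)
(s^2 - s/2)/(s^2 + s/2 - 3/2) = s*(2*s - 1)/(2*s^2 + s - 3)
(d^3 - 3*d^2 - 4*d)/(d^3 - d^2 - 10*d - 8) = d/(d + 2)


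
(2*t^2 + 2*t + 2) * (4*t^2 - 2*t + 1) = 8*t^4 + 4*t^3 + 6*t^2 - 2*t + 2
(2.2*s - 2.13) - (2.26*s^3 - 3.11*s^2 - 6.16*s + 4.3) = -2.26*s^3 + 3.11*s^2 + 8.36*s - 6.43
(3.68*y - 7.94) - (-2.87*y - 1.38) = 6.55*y - 6.56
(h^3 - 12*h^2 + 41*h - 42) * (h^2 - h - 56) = h^5 - 13*h^4 - 3*h^3 + 589*h^2 - 2254*h + 2352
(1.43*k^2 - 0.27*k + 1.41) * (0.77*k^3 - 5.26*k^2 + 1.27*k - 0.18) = 1.1011*k^5 - 7.7297*k^4 + 4.322*k^3 - 8.0169*k^2 + 1.8393*k - 0.2538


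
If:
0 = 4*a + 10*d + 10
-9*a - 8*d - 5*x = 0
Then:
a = 40/29 - 25*x/29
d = 10*x/29 - 45/29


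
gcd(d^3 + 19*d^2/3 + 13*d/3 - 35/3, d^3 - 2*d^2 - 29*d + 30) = d^2 + 4*d - 5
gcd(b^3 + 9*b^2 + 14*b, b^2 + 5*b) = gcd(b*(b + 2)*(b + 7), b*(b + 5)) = b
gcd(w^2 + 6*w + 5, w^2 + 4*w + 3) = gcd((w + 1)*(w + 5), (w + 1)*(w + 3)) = w + 1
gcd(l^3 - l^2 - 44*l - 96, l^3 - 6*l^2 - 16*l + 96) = l + 4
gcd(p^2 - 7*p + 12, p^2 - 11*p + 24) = p - 3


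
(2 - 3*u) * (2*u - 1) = -6*u^2 + 7*u - 2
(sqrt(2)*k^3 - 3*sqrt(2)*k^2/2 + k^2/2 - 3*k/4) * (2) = 2*sqrt(2)*k^3 - 3*sqrt(2)*k^2 + k^2 - 3*k/2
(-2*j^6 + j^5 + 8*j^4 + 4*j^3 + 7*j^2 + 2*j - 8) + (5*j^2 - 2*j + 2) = -2*j^6 + j^5 + 8*j^4 + 4*j^3 + 12*j^2 - 6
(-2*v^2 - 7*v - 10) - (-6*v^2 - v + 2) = 4*v^2 - 6*v - 12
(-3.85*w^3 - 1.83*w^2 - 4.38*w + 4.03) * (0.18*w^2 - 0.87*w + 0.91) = -0.693*w^5 + 3.0201*w^4 - 2.6998*w^3 + 2.8707*w^2 - 7.4919*w + 3.6673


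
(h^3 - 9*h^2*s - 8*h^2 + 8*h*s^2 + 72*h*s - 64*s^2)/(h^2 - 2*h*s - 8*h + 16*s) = (-h^2 + 9*h*s - 8*s^2)/(-h + 2*s)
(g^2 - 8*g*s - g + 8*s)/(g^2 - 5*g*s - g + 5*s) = (-g + 8*s)/(-g + 5*s)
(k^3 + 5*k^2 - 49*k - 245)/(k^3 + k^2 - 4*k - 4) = (k^3 + 5*k^2 - 49*k - 245)/(k^3 + k^2 - 4*k - 4)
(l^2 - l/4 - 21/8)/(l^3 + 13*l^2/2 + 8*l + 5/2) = (8*l^2 - 2*l - 21)/(4*(2*l^3 + 13*l^2 + 16*l + 5))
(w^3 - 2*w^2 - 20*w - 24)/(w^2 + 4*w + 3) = (w^3 - 2*w^2 - 20*w - 24)/(w^2 + 4*w + 3)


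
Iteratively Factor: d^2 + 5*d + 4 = (d + 1)*(d + 4)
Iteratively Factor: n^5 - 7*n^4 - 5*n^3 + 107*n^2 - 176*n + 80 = (n - 4)*(n^4 - 3*n^3 - 17*n^2 + 39*n - 20) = (n - 4)*(n - 1)*(n^3 - 2*n^2 - 19*n + 20) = (n - 4)*(n - 1)^2*(n^2 - n - 20) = (n - 5)*(n - 4)*(n - 1)^2*(n + 4)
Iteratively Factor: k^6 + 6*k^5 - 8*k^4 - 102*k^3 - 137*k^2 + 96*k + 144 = (k + 4)*(k^5 + 2*k^4 - 16*k^3 - 38*k^2 + 15*k + 36) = (k + 1)*(k + 4)*(k^4 + k^3 - 17*k^2 - 21*k + 36) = (k - 1)*(k + 1)*(k + 4)*(k^3 + 2*k^2 - 15*k - 36) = (k - 1)*(k + 1)*(k + 3)*(k + 4)*(k^2 - k - 12) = (k - 4)*(k - 1)*(k + 1)*(k + 3)*(k + 4)*(k + 3)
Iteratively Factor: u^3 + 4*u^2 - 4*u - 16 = (u + 2)*(u^2 + 2*u - 8) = (u + 2)*(u + 4)*(u - 2)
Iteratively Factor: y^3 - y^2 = (y)*(y^2 - y) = y*(y - 1)*(y)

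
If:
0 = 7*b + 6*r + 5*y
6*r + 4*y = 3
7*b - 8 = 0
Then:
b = 8/7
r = 47/6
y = -11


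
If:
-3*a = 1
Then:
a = -1/3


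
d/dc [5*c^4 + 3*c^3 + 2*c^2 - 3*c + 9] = 20*c^3 + 9*c^2 + 4*c - 3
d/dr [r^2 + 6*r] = 2*r + 6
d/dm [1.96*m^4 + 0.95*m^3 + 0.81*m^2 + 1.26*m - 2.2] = 7.84*m^3 + 2.85*m^2 + 1.62*m + 1.26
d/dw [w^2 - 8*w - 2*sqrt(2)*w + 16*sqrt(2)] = 2*w - 8 - 2*sqrt(2)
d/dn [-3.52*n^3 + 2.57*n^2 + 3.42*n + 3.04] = -10.56*n^2 + 5.14*n + 3.42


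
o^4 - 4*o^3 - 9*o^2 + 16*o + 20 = (o - 5)*(o - 2)*(o + 1)*(o + 2)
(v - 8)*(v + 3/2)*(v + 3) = v^3 - 7*v^2/2 - 63*v/2 - 36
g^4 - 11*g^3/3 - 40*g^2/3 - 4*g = g*(g - 6)*(g + 1/3)*(g + 2)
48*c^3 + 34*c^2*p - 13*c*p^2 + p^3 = (-8*c + p)*(-6*c + p)*(c + p)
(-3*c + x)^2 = 9*c^2 - 6*c*x + x^2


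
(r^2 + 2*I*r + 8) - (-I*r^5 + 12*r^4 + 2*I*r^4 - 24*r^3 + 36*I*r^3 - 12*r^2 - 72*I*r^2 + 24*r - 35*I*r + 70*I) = I*r^5 - 12*r^4 - 2*I*r^4 + 24*r^3 - 36*I*r^3 + 13*r^2 + 72*I*r^2 - 24*r + 37*I*r + 8 - 70*I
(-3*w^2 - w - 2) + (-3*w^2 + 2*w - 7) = -6*w^2 + w - 9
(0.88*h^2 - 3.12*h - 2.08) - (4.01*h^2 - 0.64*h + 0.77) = -3.13*h^2 - 2.48*h - 2.85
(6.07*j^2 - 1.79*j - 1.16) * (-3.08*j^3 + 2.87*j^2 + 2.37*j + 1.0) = -18.6956*j^5 + 22.9341*j^4 + 12.8214*j^3 - 1.5015*j^2 - 4.5392*j - 1.16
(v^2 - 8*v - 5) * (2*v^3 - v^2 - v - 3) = 2*v^5 - 17*v^4 - 3*v^3 + 10*v^2 + 29*v + 15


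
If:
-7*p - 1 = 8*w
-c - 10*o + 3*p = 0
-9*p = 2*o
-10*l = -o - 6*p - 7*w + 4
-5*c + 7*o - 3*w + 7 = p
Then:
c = 2832/2159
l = -5399/10795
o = -531/4318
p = 59/2159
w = -643/4318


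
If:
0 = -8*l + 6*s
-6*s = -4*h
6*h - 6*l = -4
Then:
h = -4/3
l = -2/3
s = -8/9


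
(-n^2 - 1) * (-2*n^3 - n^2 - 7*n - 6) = 2*n^5 + n^4 + 9*n^3 + 7*n^2 + 7*n + 6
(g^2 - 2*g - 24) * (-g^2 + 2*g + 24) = -g^4 + 4*g^3 + 44*g^2 - 96*g - 576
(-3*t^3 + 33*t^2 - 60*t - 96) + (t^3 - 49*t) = -2*t^3 + 33*t^2 - 109*t - 96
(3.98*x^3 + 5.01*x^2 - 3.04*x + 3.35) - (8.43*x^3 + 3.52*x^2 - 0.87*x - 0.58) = -4.45*x^3 + 1.49*x^2 - 2.17*x + 3.93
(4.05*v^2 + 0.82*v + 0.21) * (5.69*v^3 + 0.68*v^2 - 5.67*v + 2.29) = 23.0445*v^5 + 7.4198*v^4 - 21.211*v^3 + 4.7679*v^2 + 0.6871*v + 0.4809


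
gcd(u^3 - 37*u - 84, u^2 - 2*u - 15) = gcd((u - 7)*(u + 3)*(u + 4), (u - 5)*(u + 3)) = u + 3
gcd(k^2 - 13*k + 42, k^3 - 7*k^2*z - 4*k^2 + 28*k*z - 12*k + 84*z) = k - 6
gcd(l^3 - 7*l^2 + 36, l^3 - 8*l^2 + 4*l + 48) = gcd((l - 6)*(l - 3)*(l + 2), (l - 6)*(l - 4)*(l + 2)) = l^2 - 4*l - 12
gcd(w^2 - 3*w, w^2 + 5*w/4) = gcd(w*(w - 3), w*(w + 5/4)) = w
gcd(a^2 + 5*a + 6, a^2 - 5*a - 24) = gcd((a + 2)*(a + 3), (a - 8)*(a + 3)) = a + 3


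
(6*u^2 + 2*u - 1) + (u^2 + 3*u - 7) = 7*u^2 + 5*u - 8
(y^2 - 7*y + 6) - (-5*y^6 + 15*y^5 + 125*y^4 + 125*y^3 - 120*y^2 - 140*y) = 5*y^6 - 15*y^5 - 125*y^4 - 125*y^3 + 121*y^2 + 133*y + 6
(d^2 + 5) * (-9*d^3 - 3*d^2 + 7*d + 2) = -9*d^5 - 3*d^4 - 38*d^3 - 13*d^2 + 35*d + 10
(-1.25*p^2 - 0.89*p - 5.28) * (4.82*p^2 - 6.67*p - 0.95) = -6.025*p^4 + 4.0477*p^3 - 18.3258*p^2 + 36.0631*p + 5.016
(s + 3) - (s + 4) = -1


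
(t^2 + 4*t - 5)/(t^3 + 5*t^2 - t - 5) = 1/(t + 1)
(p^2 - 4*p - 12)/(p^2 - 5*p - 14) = (p - 6)/(p - 7)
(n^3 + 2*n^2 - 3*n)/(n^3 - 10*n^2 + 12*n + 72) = n*(n^2 + 2*n - 3)/(n^3 - 10*n^2 + 12*n + 72)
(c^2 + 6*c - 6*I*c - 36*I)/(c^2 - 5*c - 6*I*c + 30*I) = (c + 6)/(c - 5)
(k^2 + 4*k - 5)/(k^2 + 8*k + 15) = (k - 1)/(k + 3)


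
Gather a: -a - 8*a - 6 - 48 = -9*a - 54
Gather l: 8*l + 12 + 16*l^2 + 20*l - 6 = 16*l^2 + 28*l + 6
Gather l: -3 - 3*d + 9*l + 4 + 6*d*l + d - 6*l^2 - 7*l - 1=-2*d - 6*l^2 + l*(6*d + 2)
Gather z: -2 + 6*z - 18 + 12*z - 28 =18*z - 48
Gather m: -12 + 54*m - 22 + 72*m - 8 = 126*m - 42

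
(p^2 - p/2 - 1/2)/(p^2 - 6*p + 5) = (p + 1/2)/(p - 5)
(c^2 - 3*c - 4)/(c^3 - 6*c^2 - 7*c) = (c - 4)/(c*(c - 7))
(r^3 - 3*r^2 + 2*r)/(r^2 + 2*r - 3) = r*(r - 2)/(r + 3)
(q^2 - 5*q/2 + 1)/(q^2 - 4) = (q - 1/2)/(q + 2)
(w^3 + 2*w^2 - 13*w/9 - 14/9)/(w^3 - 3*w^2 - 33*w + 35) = (w^2 + 3*w + 14/9)/(w^2 - 2*w - 35)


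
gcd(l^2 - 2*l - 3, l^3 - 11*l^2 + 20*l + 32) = l + 1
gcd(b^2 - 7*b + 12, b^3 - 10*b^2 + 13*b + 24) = b - 3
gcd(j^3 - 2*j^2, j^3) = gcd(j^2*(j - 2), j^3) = j^2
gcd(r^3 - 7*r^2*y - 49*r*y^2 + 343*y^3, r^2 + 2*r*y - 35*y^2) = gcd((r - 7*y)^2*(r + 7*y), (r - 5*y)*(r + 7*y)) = r + 7*y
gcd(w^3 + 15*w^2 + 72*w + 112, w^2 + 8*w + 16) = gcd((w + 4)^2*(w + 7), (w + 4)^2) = w^2 + 8*w + 16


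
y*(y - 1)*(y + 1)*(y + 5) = y^4 + 5*y^3 - y^2 - 5*y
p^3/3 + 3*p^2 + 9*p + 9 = (p/3 + 1)*(p + 3)^2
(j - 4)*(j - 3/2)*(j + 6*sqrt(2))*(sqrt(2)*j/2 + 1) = sqrt(2)*j^4/2 - 11*sqrt(2)*j^3/4 + 7*j^3 - 77*j^2/2 + 9*sqrt(2)*j^2 - 33*sqrt(2)*j + 42*j + 36*sqrt(2)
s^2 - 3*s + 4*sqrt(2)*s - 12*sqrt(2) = (s - 3)*(s + 4*sqrt(2))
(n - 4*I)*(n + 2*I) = n^2 - 2*I*n + 8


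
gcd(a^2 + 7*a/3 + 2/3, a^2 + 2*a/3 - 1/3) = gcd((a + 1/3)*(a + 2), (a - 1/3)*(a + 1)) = 1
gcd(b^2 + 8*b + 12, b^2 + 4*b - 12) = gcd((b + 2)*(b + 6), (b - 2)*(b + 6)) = b + 6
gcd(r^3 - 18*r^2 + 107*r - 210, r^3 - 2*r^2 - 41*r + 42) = r - 7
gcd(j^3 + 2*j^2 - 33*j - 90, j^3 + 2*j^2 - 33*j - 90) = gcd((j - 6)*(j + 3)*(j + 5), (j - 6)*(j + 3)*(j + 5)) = j^3 + 2*j^2 - 33*j - 90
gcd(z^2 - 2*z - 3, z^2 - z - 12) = 1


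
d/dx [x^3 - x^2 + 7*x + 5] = 3*x^2 - 2*x + 7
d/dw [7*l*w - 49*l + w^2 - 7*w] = 7*l + 2*w - 7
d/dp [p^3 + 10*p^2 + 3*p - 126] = 3*p^2 + 20*p + 3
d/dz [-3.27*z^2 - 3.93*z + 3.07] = -6.54*z - 3.93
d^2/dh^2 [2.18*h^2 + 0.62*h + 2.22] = 4.36000000000000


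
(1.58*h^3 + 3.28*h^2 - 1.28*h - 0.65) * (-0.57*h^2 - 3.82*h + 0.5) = -0.9006*h^5 - 7.9052*h^4 - 11.01*h^3 + 6.9001*h^2 + 1.843*h - 0.325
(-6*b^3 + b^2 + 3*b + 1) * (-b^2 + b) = 6*b^5 - 7*b^4 - 2*b^3 + 2*b^2 + b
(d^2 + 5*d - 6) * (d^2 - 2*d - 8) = d^4 + 3*d^3 - 24*d^2 - 28*d + 48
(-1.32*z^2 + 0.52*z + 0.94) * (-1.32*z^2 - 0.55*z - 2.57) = 1.7424*z^4 + 0.0396000000000001*z^3 + 1.8656*z^2 - 1.8534*z - 2.4158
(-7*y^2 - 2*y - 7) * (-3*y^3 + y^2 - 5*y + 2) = 21*y^5 - y^4 + 54*y^3 - 11*y^2 + 31*y - 14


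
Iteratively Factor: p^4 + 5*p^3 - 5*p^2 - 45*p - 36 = (p + 4)*(p^3 + p^2 - 9*p - 9) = (p + 1)*(p + 4)*(p^2 - 9) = (p - 3)*(p + 1)*(p + 4)*(p + 3)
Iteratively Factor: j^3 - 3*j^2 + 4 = (j - 2)*(j^2 - j - 2) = (j - 2)*(j + 1)*(j - 2)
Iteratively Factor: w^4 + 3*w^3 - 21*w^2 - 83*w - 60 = (w - 5)*(w^3 + 8*w^2 + 19*w + 12) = (w - 5)*(w + 1)*(w^2 + 7*w + 12) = (w - 5)*(w + 1)*(w + 3)*(w + 4)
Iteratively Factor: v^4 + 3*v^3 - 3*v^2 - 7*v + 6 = (v + 2)*(v^3 + v^2 - 5*v + 3) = (v - 1)*(v + 2)*(v^2 + 2*v - 3) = (v - 1)*(v + 2)*(v + 3)*(v - 1)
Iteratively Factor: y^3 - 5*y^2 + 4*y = (y)*(y^2 - 5*y + 4) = y*(y - 4)*(y - 1)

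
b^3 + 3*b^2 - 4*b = b*(b - 1)*(b + 4)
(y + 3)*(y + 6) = y^2 + 9*y + 18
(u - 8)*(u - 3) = u^2 - 11*u + 24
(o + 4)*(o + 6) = o^2 + 10*o + 24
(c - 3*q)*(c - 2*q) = c^2 - 5*c*q + 6*q^2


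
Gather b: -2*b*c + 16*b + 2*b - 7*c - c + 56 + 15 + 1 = b*(18 - 2*c) - 8*c + 72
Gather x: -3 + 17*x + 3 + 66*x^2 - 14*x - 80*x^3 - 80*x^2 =-80*x^3 - 14*x^2 + 3*x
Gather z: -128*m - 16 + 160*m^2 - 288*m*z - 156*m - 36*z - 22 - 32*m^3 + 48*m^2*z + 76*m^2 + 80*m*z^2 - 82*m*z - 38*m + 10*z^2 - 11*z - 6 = -32*m^3 + 236*m^2 - 322*m + z^2*(80*m + 10) + z*(48*m^2 - 370*m - 47) - 44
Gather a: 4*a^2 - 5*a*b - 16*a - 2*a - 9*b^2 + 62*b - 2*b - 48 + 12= 4*a^2 + a*(-5*b - 18) - 9*b^2 + 60*b - 36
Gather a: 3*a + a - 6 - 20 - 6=4*a - 32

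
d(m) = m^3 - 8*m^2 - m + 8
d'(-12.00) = 623.00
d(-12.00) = -2860.00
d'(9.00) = 98.00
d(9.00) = 80.00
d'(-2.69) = 63.75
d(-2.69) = -66.66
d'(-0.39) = 5.70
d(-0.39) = 7.11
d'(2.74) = -22.32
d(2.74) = -34.23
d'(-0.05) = -0.19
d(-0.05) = 8.03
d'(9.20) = 105.72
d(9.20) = 100.37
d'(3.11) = -21.74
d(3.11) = -42.41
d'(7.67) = 52.77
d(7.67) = -19.08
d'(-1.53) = 30.50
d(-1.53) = -12.78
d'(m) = 3*m^2 - 16*m - 1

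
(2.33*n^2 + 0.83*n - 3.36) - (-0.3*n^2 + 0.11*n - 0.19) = 2.63*n^2 + 0.72*n - 3.17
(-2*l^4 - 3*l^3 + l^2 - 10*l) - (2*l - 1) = -2*l^4 - 3*l^3 + l^2 - 12*l + 1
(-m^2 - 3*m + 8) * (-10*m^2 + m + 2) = 10*m^4 + 29*m^3 - 85*m^2 + 2*m + 16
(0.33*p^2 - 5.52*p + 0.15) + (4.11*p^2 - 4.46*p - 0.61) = 4.44*p^2 - 9.98*p - 0.46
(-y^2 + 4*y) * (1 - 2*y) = 2*y^3 - 9*y^2 + 4*y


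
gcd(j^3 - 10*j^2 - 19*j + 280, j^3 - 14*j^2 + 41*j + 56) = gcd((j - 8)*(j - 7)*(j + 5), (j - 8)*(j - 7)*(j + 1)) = j^2 - 15*j + 56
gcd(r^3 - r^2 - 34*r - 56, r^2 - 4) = r + 2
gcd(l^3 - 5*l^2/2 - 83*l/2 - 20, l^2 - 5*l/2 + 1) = 1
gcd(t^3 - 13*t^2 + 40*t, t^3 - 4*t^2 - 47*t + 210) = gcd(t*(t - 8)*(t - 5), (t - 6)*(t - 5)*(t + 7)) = t - 5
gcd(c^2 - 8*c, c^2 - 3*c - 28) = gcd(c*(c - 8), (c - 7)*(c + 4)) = 1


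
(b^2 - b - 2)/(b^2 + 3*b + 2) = (b - 2)/(b + 2)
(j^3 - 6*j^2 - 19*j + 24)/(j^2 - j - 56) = (j^2 + 2*j - 3)/(j + 7)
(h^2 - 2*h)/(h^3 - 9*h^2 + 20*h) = (h - 2)/(h^2 - 9*h + 20)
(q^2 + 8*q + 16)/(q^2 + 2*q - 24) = (q^2 + 8*q + 16)/(q^2 + 2*q - 24)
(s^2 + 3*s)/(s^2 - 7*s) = (s + 3)/(s - 7)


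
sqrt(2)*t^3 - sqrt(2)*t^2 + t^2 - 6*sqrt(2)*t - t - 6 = (t - 3)*(t + 2)*(sqrt(2)*t + 1)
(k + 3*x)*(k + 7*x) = k^2 + 10*k*x + 21*x^2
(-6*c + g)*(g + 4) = -6*c*g - 24*c + g^2 + 4*g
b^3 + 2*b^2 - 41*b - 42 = (b - 6)*(b + 1)*(b + 7)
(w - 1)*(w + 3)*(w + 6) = w^3 + 8*w^2 + 9*w - 18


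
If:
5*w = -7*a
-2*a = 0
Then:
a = 0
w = 0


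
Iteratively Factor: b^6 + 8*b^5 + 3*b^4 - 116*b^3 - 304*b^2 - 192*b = (b)*(b^5 + 8*b^4 + 3*b^3 - 116*b^2 - 304*b - 192) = b*(b + 3)*(b^4 + 5*b^3 - 12*b^2 - 80*b - 64) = b*(b + 1)*(b + 3)*(b^3 + 4*b^2 - 16*b - 64) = b*(b - 4)*(b + 1)*(b + 3)*(b^2 + 8*b + 16) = b*(b - 4)*(b + 1)*(b + 3)*(b + 4)*(b + 4)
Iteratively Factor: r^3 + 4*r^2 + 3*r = (r + 1)*(r^2 + 3*r) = r*(r + 1)*(r + 3)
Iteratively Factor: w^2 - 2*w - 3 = (w + 1)*(w - 3)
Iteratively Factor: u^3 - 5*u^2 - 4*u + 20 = (u - 5)*(u^2 - 4) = (u - 5)*(u - 2)*(u + 2)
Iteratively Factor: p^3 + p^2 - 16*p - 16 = (p + 1)*(p^2 - 16) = (p + 1)*(p + 4)*(p - 4)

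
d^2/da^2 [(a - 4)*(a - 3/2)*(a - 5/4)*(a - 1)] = 12*a^2 - 93*a/2 + 157/4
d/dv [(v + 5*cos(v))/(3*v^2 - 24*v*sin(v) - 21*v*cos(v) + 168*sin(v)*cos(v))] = (-12*v^2*sin(v) + 8*v^2*cos(v) - v^2 - 10*v*cos(v) - 56*v*cos(2*v) + 40*v + 48*sin(2*v) - 210*cos(v) + 35*cos(2*v)/2 - 70*cos(3*v) + 35/2)/(3*(v - 8*sin(v))^2*(v - 7*cos(v))^2)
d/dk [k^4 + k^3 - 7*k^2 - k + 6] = 4*k^3 + 3*k^2 - 14*k - 1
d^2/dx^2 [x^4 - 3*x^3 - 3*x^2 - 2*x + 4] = 12*x^2 - 18*x - 6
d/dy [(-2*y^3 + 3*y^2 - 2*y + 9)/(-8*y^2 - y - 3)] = (16*y^4 + 4*y^3 - y^2 + 126*y + 15)/(64*y^4 + 16*y^3 + 49*y^2 + 6*y + 9)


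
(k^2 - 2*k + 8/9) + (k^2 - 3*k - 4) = 2*k^2 - 5*k - 28/9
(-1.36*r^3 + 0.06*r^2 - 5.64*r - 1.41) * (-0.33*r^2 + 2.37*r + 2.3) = 0.4488*r^5 - 3.243*r^4 - 1.1246*r^3 - 12.7635*r^2 - 16.3137*r - 3.243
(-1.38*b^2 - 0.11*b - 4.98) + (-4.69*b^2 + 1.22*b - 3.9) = -6.07*b^2 + 1.11*b - 8.88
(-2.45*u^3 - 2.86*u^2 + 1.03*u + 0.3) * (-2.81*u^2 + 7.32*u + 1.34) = 6.8845*u^5 - 9.8974*u^4 - 27.1125*u^3 + 2.8642*u^2 + 3.5762*u + 0.402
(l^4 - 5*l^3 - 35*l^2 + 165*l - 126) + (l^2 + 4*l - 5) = l^4 - 5*l^3 - 34*l^2 + 169*l - 131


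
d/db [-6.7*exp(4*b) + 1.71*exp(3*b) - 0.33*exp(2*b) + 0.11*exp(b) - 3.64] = (-26.8*exp(3*b) + 5.13*exp(2*b) - 0.66*exp(b) + 0.11)*exp(b)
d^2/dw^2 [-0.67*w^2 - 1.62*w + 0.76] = -1.34000000000000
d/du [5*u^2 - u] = 10*u - 1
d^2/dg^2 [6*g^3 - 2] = 36*g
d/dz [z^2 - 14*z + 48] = 2*z - 14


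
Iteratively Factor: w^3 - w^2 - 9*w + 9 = (w - 1)*(w^2 - 9) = (w - 3)*(w - 1)*(w + 3)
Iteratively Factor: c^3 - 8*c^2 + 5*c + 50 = (c - 5)*(c^2 - 3*c - 10) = (c - 5)*(c + 2)*(c - 5)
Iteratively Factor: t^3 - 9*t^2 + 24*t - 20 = (t - 5)*(t^2 - 4*t + 4) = (t - 5)*(t - 2)*(t - 2)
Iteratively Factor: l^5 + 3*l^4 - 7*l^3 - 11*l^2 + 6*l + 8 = (l - 2)*(l^4 + 5*l^3 + 3*l^2 - 5*l - 4) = (l - 2)*(l + 1)*(l^3 + 4*l^2 - l - 4) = (l - 2)*(l + 1)*(l + 4)*(l^2 - 1) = (l - 2)*(l - 1)*(l + 1)*(l + 4)*(l + 1)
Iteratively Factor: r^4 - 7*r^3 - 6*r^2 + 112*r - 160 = (r - 5)*(r^3 - 2*r^2 - 16*r + 32) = (r - 5)*(r + 4)*(r^2 - 6*r + 8) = (r - 5)*(r - 2)*(r + 4)*(r - 4)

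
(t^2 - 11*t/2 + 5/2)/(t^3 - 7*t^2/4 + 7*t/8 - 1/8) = 4*(t - 5)/(4*t^2 - 5*t + 1)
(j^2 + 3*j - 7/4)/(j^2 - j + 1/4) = (2*j + 7)/(2*j - 1)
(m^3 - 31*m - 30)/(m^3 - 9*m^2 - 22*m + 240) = (m + 1)/(m - 8)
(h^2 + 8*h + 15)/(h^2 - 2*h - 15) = (h + 5)/(h - 5)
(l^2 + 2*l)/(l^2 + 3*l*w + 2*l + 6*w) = l/(l + 3*w)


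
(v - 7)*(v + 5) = v^2 - 2*v - 35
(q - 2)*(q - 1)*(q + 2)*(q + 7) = q^4 + 6*q^3 - 11*q^2 - 24*q + 28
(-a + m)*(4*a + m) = -4*a^2 + 3*a*m + m^2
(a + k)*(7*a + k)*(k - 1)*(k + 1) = 7*a^2*k^2 - 7*a^2 + 8*a*k^3 - 8*a*k + k^4 - k^2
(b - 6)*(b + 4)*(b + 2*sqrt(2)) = b^3 - 2*b^2 + 2*sqrt(2)*b^2 - 24*b - 4*sqrt(2)*b - 48*sqrt(2)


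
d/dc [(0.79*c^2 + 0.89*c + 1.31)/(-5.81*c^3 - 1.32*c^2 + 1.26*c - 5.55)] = (4.5899*c^4 + 10.3418*c^3 + 25.0035*c^2 - 5.3106*c - 6.5901)/(33.7561*c^6 + 15.3384*c^5 - 12.8988*c^4 + 61.1646*c^3 + 16.2396*c^2 - 13.986*c + 30.8025)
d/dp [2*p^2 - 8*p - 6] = 4*p - 8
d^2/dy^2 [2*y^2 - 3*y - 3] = 4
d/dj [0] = 0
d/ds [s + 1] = 1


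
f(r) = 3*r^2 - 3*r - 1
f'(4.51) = 24.06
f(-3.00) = 35.00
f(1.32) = 0.27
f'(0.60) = 0.60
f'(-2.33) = -16.98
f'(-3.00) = -21.00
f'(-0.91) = -8.46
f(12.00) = 395.00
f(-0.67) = 2.36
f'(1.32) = 4.92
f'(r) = 6*r - 3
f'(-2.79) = -19.74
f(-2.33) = 22.28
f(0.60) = -1.72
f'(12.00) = 69.00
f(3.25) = 20.94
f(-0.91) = 4.21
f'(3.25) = 16.50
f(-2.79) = 30.72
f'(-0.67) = -7.02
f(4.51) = 46.49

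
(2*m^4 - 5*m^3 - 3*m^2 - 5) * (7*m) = 14*m^5 - 35*m^4 - 21*m^3 - 35*m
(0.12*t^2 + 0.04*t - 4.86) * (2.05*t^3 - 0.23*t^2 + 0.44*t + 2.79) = 0.246*t^5 + 0.0544*t^4 - 9.9194*t^3 + 1.4702*t^2 - 2.0268*t - 13.5594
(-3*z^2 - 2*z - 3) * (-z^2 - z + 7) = 3*z^4 + 5*z^3 - 16*z^2 - 11*z - 21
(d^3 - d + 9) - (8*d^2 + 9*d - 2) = d^3 - 8*d^2 - 10*d + 11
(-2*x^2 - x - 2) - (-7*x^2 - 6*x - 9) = 5*x^2 + 5*x + 7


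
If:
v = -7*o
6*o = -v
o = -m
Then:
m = 0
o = 0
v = 0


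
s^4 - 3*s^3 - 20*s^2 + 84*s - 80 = (s - 4)*(s - 2)^2*(s + 5)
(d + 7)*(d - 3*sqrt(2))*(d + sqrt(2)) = d^3 - 2*sqrt(2)*d^2 + 7*d^2 - 14*sqrt(2)*d - 6*d - 42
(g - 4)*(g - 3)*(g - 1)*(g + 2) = g^4 - 6*g^3 + 3*g^2 + 26*g - 24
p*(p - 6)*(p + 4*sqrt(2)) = p^3 - 6*p^2 + 4*sqrt(2)*p^2 - 24*sqrt(2)*p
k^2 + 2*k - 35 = (k - 5)*(k + 7)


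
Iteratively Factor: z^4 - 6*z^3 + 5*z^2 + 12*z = (z - 4)*(z^3 - 2*z^2 - 3*z) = (z - 4)*(z + 1)*(z^2 - 3*z) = z*(z - 4)*(z + 1)*(z - 3)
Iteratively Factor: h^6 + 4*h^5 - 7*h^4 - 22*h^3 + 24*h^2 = (h + 4)*(h^5 - 7*h^3 + 6*h^2) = (h + 3)*(h + 4)*(h^4 - 3*h^3 + 2*h^2) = (h - 2)*(h + 3)*(h + 4)*(h^3 - h^2) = (h - 2)*(h - 1)*(h + 3)*(h + 4)*(h^2) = h*(h - 2)*(h - 1)*(h + 3)*(h + 4)*(h)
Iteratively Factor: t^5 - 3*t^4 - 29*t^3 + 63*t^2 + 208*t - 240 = (t + 3)*(t^4 - 6*t^3 - 11*t^2 + 96*t - 80) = (t - 5)*(t + 3)*(t^3 - t^2 - 16*t + 16) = (t - 5)*(t + 3)*(t + 4)*(t^2 - 5*t + 4) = (t - 5)*(t - 4)*(t + 3)*(t + 4)*(t - 1)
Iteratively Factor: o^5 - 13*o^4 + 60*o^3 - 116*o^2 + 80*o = (o - 4)*(o^4 - 9*o^3 + 24*o^2 - 20*o) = (o - 5)*(o - 4)*(o^3 - 4*o^2 + 4*o) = (o - 5)*(o - 4)*(o - 2)*(o^2 - 2*o) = (o - 5)*(o - 4)*(o - 2)^2*(o)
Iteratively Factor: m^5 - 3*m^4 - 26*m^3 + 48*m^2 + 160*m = (m - 4)*(m^4 + m^3 - 22*m^2 - 40*m) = (m - 4)*(m + 4)*(m^3 - 3*m^2 - 10*m) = m*(m - 4)*(m + 4)*(m^2 - 3*m - 10) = m*(m - 4)*(m + 2)*(m + 4)*(m - 5)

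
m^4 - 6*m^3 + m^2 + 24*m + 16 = (m - 4)^2*(m + 1)^2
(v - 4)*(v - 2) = v^2 - 6*v + 8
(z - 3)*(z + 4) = z^2 + z - 12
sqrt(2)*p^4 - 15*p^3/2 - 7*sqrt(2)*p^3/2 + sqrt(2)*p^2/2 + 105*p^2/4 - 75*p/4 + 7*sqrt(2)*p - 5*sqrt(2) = (p - 5/2)*(p - 1)*(p - 4*sqrt(2))*(sqrt(2)*p + 1/2)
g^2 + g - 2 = (g - 1)*(g + 2)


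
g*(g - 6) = g^2 - 6*g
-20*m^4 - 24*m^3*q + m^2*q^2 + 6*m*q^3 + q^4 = (-2*m + q)*(m + q)*(2*m + q)*(5*m + q)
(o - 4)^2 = o^2 - 8*o + 16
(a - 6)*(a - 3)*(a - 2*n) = a^3 - 2*a^2*n - 9*a^2 + 18*a*n + 18*a - 36*n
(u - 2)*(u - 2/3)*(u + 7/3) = u^3 - u^2/3 - 44*u/9 + 28/9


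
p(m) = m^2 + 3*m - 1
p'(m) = 2*m + 3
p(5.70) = 48.59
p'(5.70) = 14.40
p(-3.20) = -0.36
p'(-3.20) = -3.40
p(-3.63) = 1.29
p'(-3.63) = -4.26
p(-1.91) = -3.08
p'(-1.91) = -0.82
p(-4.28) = 4.48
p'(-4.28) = -5.56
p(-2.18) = -2.79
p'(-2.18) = -1.36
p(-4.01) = 3.05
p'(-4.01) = -5.02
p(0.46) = 0.59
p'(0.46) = 3.92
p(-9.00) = 53.00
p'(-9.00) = -15.00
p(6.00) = 53.00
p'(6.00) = 15.00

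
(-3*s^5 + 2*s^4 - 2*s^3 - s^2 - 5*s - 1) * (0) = 0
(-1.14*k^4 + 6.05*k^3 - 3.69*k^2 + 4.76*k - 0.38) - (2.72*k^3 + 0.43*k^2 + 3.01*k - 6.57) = -1.14*k^4 + 3.33*k^3 - 4.12*k^2 + 1.75*k + 6.19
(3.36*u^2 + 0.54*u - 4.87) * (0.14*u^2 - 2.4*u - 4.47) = 0.4704*u^4 - 7.9884*u^3 - 16.997*u^2 + 9.2742*u + 21.7689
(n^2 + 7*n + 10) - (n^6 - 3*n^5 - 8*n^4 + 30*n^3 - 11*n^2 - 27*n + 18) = -n^6 + 3*n^5 + 8*n^4 - 30*n^3 + 12*n^2 + 34*n - 8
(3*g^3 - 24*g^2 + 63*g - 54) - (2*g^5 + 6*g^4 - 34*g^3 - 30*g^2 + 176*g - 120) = -2*g^5 - 6*g^4 + 37*g^3 + 6*g^2 - 113*g + 66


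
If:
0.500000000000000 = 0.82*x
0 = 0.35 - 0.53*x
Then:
No Solution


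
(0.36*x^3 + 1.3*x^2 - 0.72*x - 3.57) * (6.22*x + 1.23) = 2.2392*x^4 + 8.5288*x^3 - 2.8794*x^2 - 23.091*x - 4.3911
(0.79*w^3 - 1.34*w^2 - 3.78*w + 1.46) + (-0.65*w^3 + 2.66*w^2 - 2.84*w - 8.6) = 0.14*w^3 + 1.32*w^2 - 6.62*w - 7.14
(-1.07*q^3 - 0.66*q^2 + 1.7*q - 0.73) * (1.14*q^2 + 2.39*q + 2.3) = -1.2198*q^5 - 3.3097*q^4 - 2.1004*q^3 + 1.7128*q^2 + 2.1653*q - 1.679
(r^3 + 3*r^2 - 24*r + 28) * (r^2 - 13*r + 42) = r^5 - 10*r^4 - 21*r^3 + 466*r^2 - 1372*r + 1176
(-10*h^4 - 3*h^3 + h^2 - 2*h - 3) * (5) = -50*h^4 - 15*h^3 + 5*h^2 - 10*h - 15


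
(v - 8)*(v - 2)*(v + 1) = v^3 - 9*v^2 + 6*v + 16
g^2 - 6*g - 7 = (g - 7)*(g + 1)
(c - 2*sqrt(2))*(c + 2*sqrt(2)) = c^2 - 8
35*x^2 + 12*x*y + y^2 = (5*x + y)*(7*x + y)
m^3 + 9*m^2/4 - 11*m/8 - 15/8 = (m - 1)*(m + 3/4)*(m + 5/2)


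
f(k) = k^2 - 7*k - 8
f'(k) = 2*k - 7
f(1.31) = -15.45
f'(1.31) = -4.38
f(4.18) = -19.79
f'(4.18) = 1.36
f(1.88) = -17.63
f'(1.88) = -3.24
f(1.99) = -17.97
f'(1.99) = -3.02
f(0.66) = -12.18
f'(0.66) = -5.68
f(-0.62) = -3.28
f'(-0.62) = -8.24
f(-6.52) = 80.15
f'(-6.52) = -20.04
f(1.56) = -16.49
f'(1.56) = -3.88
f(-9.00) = 136.00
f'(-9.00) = -25.00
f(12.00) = 52.00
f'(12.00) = 17.00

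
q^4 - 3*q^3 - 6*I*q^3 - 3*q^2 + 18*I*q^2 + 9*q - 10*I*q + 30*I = (q - 3)*(q - 5*I)*(q - 2*I)*(q + I)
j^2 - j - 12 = (j - 4)*(j + 3)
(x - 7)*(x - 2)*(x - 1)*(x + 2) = x^4 - 8*x^3 + 3*x^2 + 32*x - 28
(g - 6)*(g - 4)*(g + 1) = g^3 - 9*g^2 + 14*g + 24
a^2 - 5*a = a*(a - 5)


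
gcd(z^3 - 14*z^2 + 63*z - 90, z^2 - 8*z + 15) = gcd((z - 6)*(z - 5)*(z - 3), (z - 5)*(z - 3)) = z^2 - 8*z + 15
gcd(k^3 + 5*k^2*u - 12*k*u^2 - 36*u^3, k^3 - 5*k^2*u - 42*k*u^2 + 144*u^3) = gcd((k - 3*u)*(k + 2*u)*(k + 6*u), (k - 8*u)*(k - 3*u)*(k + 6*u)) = -k^2 - 3*k*u + 18*u^2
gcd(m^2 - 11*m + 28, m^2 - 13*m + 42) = m - 7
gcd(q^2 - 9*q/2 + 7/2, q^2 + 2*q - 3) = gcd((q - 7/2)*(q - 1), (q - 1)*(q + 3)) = q - 1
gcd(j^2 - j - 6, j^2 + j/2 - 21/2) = j - 3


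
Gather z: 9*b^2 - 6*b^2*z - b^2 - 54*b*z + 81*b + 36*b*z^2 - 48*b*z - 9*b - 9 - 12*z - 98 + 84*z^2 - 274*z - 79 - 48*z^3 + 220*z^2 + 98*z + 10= 8*b^2 + 72*b - 48*z^3 + z^2*(36*b + 304) + z*(-6*b^2 - 102*b - 188) - 176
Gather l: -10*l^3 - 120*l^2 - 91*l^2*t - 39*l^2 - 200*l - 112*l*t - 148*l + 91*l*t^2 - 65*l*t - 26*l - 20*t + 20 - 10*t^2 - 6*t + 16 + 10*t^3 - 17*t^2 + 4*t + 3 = -10*l^3 + l^2*(-91*t - 159) + l*(91*t^2 - 177*t - 374) + 10*t^3 - 27*t^2 - 22*t + 39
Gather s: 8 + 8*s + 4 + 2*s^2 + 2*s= 2*s^2 + 10*s + 12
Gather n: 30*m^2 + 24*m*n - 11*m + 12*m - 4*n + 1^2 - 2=30*m^2 + m + n*(24*m - 4) - 1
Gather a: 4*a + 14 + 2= 4*a + 16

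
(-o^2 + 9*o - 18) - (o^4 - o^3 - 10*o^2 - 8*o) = -o^4 + o^3 + 9*o^2 + 17*o - 18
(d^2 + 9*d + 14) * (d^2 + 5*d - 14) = d^4 + 14*d^3 + 45*d^2 - 56*d - 196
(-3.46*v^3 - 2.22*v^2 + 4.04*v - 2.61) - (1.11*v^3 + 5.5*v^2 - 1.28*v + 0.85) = -4.57*v^3 - 7.72*v^2 + 5.32*v - 3.46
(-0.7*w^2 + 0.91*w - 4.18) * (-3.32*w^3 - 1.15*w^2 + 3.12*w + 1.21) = 2.324*w^5 - 2.2162*w^4 + 10.6471*w^3 + 6.7992*w^2 - 11.9405*w - 5.0578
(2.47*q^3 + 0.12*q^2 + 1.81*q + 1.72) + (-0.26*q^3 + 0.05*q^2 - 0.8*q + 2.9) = 2.21*q^3 + 0.17*q^2 + 1.01*q + 4.62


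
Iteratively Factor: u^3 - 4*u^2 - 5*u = (u + 1)*(u^2 - 5*u) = u*(u + 1)*(u - 5)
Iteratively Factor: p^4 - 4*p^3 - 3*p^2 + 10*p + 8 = (p - 4)*(p^3 - 3*p - 2) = (p - 4)*(p - 2)*(p^2 + 2*p + 1) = (p - 4)*(p - 2)*(p + 1)*(p + 1)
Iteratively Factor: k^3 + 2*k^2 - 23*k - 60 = (k + 4)*(k^2 - 2*k - 15) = (k - 5)*(k + 4)*(k + 3)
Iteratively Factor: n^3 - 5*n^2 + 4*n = (n)*(n^2 - 5*n + 4) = n*(n - 4)*(n - 1)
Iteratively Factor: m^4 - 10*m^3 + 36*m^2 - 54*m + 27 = (m - 3)*(m^3 - 7*m^2 + 15*m - 9) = (m - 3)^2*(m^2 - 4*m + 3) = (m - 3)^3*(m - 1)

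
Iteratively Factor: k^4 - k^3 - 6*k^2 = (k - 3)*(k^3 + 2*k^2) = k*(k - 3)*(k^2 + 2*k) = k*(k - 3)*(k + 2)*(k)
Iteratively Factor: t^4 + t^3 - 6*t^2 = (t)*(t^3 + t^2 - 6*t) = t^2*(t^2 + t - 6) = t^2*(t - 2)*(t + 3)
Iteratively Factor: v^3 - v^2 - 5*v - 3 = (v + 1)*(v^2 - 2*v - 3) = (v + 1)^2*(v - 3)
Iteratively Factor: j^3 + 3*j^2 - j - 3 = (j + 3)*(j^2 - 1) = (j - 1)*(j + 3)*(j + 1)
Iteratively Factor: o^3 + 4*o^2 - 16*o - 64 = (o + 4)*(o^2 - 16) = (o - 4)*(o + 4)*(o + 4)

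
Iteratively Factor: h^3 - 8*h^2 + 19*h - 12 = (h - 3)*(h^2 - 5*h + 4) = (h - 3)*(h - 1)*(h - 4)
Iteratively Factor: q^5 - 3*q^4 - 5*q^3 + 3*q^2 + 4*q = (q - 4)*(q^4 + q^3 - q^2 - q) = q*(q - 4)*(q^3 + q^2 - q - 1) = q*(q - 4)*(q + 1)*(q^2 - 1) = q*(q - 4)*(q - 1)*(q + 1)*(q + 1)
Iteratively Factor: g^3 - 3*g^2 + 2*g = (g - 1)*(g^2 - 2*g) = g*(g - 1)*(g - 2)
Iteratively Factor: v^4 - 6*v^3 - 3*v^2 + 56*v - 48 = (v - 4)*(v^3 - 2*v^2 - 11*v + 12) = (v - 4)*(v + 3)*(v^2 - 5*v + 4) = (v - 4)^2*(v + 3)*(v - 1)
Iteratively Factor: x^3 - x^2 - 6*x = (x - 3)*(x^2 + 2*x) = (x - 3)*(x + 2)*(x)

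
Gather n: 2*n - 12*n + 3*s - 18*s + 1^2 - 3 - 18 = -10*n - 15*s - 20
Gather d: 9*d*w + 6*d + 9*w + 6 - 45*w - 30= d*(9*w + 6) - 36*w - 24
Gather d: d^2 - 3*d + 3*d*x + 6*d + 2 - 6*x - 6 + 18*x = d^2 + d*(3*x + 3) + 12*x - 4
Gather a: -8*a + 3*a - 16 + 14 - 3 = -5*a - 5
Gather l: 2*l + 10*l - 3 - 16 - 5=12*l - 24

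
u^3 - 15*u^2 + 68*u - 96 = (u - 8)*(u - 4)*(u - 3)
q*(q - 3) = q^2 - 3*q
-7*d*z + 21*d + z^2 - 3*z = (-7*d + z)*(z - 3)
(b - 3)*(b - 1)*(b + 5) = b^3 + b^2 - 17*b + 15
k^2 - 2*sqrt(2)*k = k*(k - 2*sqrt(2))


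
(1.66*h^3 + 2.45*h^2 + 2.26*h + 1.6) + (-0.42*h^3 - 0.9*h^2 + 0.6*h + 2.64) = 1.24*h^3 + 1.55*h^2 + 2.86*h + 4.24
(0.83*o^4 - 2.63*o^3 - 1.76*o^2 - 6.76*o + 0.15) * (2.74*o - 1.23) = 2.2742*o^5 - 8.2271*o^4 - 1.5875*o^3 - 16.3576*o^2 + 8.7258*o - 0.1845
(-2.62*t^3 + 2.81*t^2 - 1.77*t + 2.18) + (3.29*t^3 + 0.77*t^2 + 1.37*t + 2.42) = 0.67*t^3 + 3.58*t^2 - 0.4*t + 4.6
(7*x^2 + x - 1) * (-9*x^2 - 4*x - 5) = -63*x^4 - 37*x^3 - 30*x^2 - x + 5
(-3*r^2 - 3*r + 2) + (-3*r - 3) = -3*r^2 - 6*r - 1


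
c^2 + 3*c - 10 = (c - 2)*(c + 5)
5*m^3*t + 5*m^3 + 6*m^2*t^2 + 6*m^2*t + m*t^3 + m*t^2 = (m + t)*(5*m + t)*(m*t + m)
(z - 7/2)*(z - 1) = z^2 - 9*z/2 + 7/2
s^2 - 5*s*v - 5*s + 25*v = (s - 5)*(s - 5*v)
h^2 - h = h*(h - 1)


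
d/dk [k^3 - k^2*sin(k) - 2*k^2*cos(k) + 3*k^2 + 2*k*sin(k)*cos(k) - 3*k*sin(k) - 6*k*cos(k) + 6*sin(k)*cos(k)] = 2*k^2*sin(k) - k^2*cos(k) + 3*k^2 + 4*k*sin(k) - 7*k*cos(k) + 2*k*cos(2*k) + 6*k - 3*sin(k) + sin(2*k) - 6*cos(k) + 6*cos(2*k)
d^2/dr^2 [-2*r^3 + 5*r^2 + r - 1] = 10 - 12*r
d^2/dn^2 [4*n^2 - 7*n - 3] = 8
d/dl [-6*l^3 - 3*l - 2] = -18*l^2 - 3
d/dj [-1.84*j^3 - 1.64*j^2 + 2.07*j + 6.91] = -5.52*j^2 - 3.28*j + 2.07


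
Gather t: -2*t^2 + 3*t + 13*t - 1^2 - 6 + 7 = -2*t^2 + 16*t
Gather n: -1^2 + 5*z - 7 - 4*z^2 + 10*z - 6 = -4*z^2 + 15*z - 14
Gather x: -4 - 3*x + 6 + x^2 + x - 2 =x^2 - 2*x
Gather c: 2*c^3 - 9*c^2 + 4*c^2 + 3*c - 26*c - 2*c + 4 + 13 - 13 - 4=2*c^3 - 5*c^2 - 25*c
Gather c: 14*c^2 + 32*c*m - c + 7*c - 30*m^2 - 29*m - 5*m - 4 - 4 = 14*c^2 + c*(32*m + 6) - 30*m^2 - 34*m - 8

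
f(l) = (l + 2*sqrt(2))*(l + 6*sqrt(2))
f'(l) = 2*l + 8*sqrt(2)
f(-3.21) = -2.01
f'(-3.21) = 4.89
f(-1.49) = 9.36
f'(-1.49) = 8.33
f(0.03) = 24.34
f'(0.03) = 11.37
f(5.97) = 127.18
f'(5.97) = 23.25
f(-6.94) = -6.35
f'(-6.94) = -2.57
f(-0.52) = 18.39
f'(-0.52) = 10.27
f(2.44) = 57.56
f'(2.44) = 16.19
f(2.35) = 56.11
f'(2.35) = 16.01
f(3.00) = 66.94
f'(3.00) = 17.31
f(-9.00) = 3.18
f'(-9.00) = -6.69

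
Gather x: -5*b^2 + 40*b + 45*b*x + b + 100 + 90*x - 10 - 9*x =-5*b^2 + 41*b + x*(45*b + 81) + 90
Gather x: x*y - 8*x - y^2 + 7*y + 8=x*(y - 8) - y^2 + 7*y + 8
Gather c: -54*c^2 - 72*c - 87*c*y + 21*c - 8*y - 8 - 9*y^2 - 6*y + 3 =-54*c^2 + c*(-87*y - 51) - 9*y^2 - 14*y - 5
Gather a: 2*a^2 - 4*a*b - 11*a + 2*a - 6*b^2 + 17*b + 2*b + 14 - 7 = 2*a^2 + a*(-4*b - 9) - 6*b^2 + 19*b + 7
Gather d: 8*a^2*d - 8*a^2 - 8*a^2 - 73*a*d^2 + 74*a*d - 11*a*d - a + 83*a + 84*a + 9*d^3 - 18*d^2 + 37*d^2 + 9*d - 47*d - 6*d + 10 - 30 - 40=-16*a^2 + 166*a + 9*d^3 + d^2*(19 - 73*a) + d*(8*a^2 + 63*a - 44) - 60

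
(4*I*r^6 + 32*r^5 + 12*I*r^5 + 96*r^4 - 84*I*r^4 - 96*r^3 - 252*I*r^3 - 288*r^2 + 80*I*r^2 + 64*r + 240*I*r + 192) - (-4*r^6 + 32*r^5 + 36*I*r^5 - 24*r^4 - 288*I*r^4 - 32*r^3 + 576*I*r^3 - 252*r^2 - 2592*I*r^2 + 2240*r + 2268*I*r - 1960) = 4*r^6 + 4*I*r^6 - 24*I*r^5 + 120*r^4 + 204*I*r^4 - 64*r^3 - 828*I*r^3 - 36*r^2 + 2672*I*r^2 - 2176*r - 2028*I*r + 2152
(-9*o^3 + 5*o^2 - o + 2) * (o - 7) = -9*o^4 + 68*o^3 - 36*o^2 + 9*o - 14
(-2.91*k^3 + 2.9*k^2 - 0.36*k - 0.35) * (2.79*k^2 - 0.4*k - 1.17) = -8.1189*k^5 + 9.255*k^4 + 1.2403*k^3 - 4.2255*k^2 + 0.5612*k + 0.4095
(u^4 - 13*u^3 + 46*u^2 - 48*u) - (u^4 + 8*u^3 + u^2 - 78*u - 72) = -21*u^3 + 45*u^2 + 30*u + 72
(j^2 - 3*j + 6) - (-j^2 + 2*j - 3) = 2*j^2 - 5*j + 9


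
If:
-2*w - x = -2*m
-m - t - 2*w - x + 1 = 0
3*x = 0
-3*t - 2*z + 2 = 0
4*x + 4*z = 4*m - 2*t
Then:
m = 0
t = 1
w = 0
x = 0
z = -1/2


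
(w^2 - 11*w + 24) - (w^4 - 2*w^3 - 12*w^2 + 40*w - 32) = -w^4 + 2*w^3 + 13*w^2 - 51*w + 56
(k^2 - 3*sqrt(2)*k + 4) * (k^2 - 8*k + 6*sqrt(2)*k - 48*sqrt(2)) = k^4 - 8*k^3 + 3*sqrt(2)*k^3 - 24*sqrt(2)*k^2 - 32*k^2 + 24*sqrt(2)*k + 256*k - 192*sqrt(2)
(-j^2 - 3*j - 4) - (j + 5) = -j^2 - 4*j - 9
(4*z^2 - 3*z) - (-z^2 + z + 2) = 5*z^2 - 4*z - 2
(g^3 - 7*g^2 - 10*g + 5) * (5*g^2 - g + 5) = 5*g^5 - 36*g^4 - 38*g^3 - 55*g + 25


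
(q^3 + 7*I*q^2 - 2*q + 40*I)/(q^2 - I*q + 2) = (q^2 + 9*I*q - 20)/(q + I)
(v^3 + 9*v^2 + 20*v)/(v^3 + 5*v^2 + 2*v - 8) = v*(v + 5)/(v^2 + v - 2)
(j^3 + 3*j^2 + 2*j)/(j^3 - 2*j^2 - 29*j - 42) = j*(j + 1)/(j^2 - 4*j - 21)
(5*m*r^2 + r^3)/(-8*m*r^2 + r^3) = (5*m + r)/(-8*m + r)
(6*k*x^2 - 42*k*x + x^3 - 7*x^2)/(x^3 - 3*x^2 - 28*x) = (6*k + x)/(x + 4)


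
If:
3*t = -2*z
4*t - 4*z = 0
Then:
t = 0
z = 0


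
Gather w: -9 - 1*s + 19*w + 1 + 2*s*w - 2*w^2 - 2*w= -s - 2*w^2 + w*(2*s + 17) - 8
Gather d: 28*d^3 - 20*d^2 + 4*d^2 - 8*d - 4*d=28*d^3 - 16*d^2 - 12*d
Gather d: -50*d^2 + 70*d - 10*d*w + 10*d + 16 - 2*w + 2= -50*d^2 + d*(80 - 10*w) - 2*w + 18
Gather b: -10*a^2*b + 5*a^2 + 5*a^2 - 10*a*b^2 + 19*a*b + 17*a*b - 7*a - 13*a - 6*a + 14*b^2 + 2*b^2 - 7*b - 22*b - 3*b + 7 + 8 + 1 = 10*a^2 - 26*a + b^2*(16 - 10*a) + b*(-10*a^2 + 36*a - 32) + 16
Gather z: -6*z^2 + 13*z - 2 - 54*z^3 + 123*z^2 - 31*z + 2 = -54*z^3 + 117*z^2 - 18*z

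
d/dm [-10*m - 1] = -10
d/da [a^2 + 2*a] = 2*a + 2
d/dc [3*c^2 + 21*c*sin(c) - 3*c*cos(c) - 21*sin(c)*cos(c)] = 3*c*sin(c) + 21*c*cos(c) + 6*c + 21*sin(c) - 3*cos(c) - 21*cos(2*c)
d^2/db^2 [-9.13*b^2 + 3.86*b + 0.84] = -18.2600000000000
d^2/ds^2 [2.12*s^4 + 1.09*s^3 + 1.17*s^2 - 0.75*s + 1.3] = 25.44*s^2 + 6.54*s + 2.34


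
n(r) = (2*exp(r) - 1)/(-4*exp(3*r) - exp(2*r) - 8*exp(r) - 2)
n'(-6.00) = -0.00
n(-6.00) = 0.49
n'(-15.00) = 0.00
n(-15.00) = 0.50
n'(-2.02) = -0.17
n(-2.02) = 0.24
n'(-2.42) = -0.15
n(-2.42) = 0.30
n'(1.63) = 0.03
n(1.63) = -0.02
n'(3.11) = 0.00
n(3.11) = -0.00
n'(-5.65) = -0.01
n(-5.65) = 0.49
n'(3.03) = 0.00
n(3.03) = -0.00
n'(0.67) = 0.05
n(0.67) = -0.06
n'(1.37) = 0.04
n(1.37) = -0.02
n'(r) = (2*exp(r) - 1)*(12*exp(3*r) + 2*exp(2*r) + 8*exp(r))/(-4*exp(3*r) - exp(2*r) - 8*exp(r) - 2)^2 + 2*exp(r)/(-4*exp(3*r) - exp(2*r) - 8*exp(r) - 2)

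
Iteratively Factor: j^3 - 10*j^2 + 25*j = (j)*(j^2 - 10*j + 25) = j*(j - 5)*(j - 5)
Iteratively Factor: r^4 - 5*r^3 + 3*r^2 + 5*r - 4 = (r - 1)*(r^3 - 4*r^2 - r + 4) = (r - 1)*(r + 1)*(r^2 - 5*r + 4) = (r - 1)^2*(r + 1)*(r - 4)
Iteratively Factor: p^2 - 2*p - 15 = (p + 3)*(p - 5)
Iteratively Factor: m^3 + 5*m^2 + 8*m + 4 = (m + 2)*(m^2 + 3*m + 2) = (m + 2)^2*(m + 1)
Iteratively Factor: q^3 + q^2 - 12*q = (q + 4)*(q^2 - 3*q) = q*(q + 4)*(q - 3)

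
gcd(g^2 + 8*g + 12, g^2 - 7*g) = 1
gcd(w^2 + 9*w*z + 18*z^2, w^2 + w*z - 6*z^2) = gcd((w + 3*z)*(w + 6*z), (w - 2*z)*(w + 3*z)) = w + 3*z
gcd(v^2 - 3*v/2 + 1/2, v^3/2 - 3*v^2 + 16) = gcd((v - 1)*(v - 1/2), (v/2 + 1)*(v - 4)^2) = 1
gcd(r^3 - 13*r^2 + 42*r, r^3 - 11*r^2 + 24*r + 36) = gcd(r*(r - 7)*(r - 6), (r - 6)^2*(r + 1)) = r - 6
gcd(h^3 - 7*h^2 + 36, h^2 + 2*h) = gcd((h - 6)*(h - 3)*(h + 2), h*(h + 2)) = h + 2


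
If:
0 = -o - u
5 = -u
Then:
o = 5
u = -5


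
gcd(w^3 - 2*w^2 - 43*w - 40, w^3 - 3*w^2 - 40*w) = w^2 - 3*w - 40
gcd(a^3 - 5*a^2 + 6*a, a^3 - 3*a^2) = a^2 - 3*a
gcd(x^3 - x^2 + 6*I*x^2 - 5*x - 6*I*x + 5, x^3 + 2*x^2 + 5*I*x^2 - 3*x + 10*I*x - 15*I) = x^2 + x*(-1 + 5*I) - 5*I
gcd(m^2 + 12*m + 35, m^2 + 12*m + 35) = m^2 + 12*m + 35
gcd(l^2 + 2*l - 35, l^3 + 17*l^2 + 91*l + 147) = l + 7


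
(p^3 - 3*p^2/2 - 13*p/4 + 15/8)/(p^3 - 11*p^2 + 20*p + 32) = (8*p^3 - 12*p^2 - 26*p + 15)/(8*(p^3 - 11*p^2 + 20*p + 32))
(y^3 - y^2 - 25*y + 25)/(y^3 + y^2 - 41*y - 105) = (y^2 - 6*y + 5)/(y^2 - 4*y - 21)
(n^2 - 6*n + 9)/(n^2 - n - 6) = (n - 3)/(n + 2)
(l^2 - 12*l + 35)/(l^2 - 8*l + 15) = (l - 7)/(l - 3)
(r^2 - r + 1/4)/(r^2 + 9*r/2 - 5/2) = (r - 1/2)/(r + 5)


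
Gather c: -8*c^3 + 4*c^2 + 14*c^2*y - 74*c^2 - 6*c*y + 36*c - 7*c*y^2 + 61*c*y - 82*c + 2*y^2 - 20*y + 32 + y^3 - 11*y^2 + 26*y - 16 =-8*c^3 + c^2*(14*y - 70) + c*(-7*y^2 + 55*y - 46) + y^3 - 9*y^2 + 6*y + 16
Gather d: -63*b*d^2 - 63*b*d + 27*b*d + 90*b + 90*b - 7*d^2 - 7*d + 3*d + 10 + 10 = 180*b + d^2*(-63*b - 7) + d*(-36*b - 4) + 20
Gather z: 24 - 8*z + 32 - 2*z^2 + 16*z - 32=-2*z^2 + 8*z + 24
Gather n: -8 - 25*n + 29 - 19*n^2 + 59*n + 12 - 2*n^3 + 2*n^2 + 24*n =-2*n^3 - 17*n^2 + 58*n + 33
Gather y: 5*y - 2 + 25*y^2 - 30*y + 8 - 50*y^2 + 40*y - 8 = -25*y^2 + 15*y - 2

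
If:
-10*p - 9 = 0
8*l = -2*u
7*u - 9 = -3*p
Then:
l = -117/280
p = -9/10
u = 117/70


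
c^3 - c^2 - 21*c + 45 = (c - 3)^2*(c + 5)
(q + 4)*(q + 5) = q^2 + 9*q + 20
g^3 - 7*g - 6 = (g - 3)*(g + 1)*(g + 2)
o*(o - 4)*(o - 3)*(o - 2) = o^4 - 9*o^3 + 26*o^2 - 24*o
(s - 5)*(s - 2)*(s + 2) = s^3 - 5*s^2 - 4*s + 20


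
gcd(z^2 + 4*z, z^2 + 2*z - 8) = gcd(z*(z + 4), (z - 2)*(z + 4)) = z + 4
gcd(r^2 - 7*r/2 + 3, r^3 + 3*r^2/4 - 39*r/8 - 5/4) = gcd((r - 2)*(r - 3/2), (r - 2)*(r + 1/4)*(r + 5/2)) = r - 2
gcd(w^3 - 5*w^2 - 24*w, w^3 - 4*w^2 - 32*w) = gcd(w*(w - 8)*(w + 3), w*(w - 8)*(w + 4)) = w^2 - 8*w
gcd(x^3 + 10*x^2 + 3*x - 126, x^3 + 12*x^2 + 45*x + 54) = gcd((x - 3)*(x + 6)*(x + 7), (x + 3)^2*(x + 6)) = x + 6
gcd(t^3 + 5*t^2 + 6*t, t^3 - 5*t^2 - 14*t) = t^2 + 2*t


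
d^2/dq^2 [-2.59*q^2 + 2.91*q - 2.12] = -5.18000000000000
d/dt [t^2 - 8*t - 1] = 2*t - 8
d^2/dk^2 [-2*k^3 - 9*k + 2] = -12*k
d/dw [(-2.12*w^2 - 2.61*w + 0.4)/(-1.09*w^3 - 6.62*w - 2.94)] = ((4.24*w + 2.61)*(1.09*w^3 + 6.62*w + 2.94) - (3.27*w^2 + 6.62)*(2.12*w^2 + 2.61*w - 0.4))/(1.09*w^3 + 6.62*w + 2.94)^2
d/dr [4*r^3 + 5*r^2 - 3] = 2*r*(6*r + 5)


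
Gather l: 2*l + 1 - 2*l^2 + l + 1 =-2*l^2 + 3*l + 2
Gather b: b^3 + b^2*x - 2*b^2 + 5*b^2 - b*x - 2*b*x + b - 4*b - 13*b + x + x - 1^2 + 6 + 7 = b^3 + b^2*(x + 3) + b*(-3*x - 16) + 2*x + 12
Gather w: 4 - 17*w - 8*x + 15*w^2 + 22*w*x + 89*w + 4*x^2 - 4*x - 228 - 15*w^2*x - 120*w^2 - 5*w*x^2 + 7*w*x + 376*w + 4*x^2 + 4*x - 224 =w^2*(-15*x - 105) + w*(-5*x^2 + 29*x + 448) + 8*x^2 - 8*x - 448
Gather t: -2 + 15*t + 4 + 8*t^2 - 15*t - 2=8*t^2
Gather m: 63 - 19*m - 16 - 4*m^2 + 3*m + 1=-4*m^2 - 16*m + 48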